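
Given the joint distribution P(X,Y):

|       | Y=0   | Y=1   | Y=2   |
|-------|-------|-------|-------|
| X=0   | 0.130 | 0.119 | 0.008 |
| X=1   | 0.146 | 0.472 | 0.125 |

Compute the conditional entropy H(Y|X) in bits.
1.2732 bits

H(Y|X) = H(X,Y) - H(X)

H(X,Y) = -Σ_{x,y} P(x,y) log₂ P(x,y). Per-cell terms -P(x,y)·log₂P(x,y):
  X=0: 0.3826441, 0.3654450, 0.0557263
  X=1: 0.4052901, 0.5112427, 0.3750000
Sum of the 6 terms: H(X,Y) = 2.095348 bits

Marginal of X (row sums):
  P(X=0) = 0.130 + 0.119 + 0.008 = 0.257
  P(X=1) = 0.146 + 0.472 + 0.125 = 0.743
H(X) = -[0.257·log₂(0.257) + 0.743·log₂(0.743)]
  = 0.5037611 + 0.3184245 = 0.822186 bits

H(Y|X) = H(X,Y) - H(X) = 2.095348 - 0.822186 = 1.2732 bits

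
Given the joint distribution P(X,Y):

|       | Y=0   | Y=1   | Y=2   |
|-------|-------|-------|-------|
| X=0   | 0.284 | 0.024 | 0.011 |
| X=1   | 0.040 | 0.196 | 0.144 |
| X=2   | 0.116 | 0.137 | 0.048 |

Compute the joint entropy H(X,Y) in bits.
2.7293 bits

H(X,Y) = -Σ_{x,y} P(x,y) log₂ P(x,y). Per-cell terms -P(x,y)·log₂P(x,y):
  X=0: 0.51575, 0.12914, 0.07157
  X=1: 0.18575, 0.46081, 0.40260
  X=2: 0.36051, 0.39288, 0.21028
Sum of the 9 terms: H(X,Y) = 2.7293 bits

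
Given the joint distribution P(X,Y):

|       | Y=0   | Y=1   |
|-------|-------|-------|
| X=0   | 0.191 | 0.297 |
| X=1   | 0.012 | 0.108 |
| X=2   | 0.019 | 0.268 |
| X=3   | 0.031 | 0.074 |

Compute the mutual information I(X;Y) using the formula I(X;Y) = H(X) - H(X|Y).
0.0956 bits

I(X;Y) = H(X) - H(X|Y)

Marginal of X (row sums):
  P(X=0) = 0.191 + 0.297 = 0.488
  P(X=1) = 0.012 + 0.108 = 0.120
  P(X=2) = 0.019 + 0.268 = 0.287
  P(X=3) = 0.031 + 0.074 = 0.105
H(X) = -[0.488·log₂(0.488) + 0.120·log₂(0.120) + 0.287·log₂(0.287) + 0.105·log₂(0.105)]
  = 0.50510 + 0.36707 + 0.51685 + 0.34141 = 1.7304 bits

Marginal of Y (column sums):
  P(Y=0) = 0.191 + 0.012 + 0.019 + 0.031 = 0.253
  P(Y=1) = 0.297 + 0.108 + 0.268 + 0.074 = 0.747
H(X|Y) = Σ_y P(y)·H(X|Y=y):
  Y=0: P(Y=0) = 0.253, P(X|Y=0) = (191/253, 12/253, 19/253, 31/253) → H(X|Y=0) = 1.16640
  Y=1: P(Y=1) = 0.747, P(X|Y=1) = (33/83, 12/83, 268/747, 74/747) → H(X|Y=1) = 1.79344
H(X|Y) = 0.253·1.16640 + 0.747·1.79344 = 1.6348 bits

I(X;Y) = H(X) - H(X|Y) = 1.7304 - 1.6348 = 0.0956 bits

Cross-check via I(X;Y) = H(X) + H(Y) - H(X,Y): computing H(Y) from the column sums and H(X,Y) from the 8 cells in the same way gives H(Y) = 0.8160 bits and H(X,Y) = 2.4508 bits, so
I(X;Y) = 1.7304 + 0.8160 - 2.4508 = 0.0956 bits ✓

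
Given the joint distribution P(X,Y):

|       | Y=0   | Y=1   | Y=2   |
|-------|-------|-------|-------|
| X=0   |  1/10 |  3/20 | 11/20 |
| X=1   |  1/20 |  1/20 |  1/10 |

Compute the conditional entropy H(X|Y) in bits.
0.7026 bits

H(X|Y) = H(X,Y) - H(Y)

H(X,Y) = -Σ_{x,y} P(x,y) log₂ P(x,y). Per-cell terms -P(x,y)·log₂P(x,y):
  X=0: 0.3322, 0.4105, 0.4744
  X=1: 0.2161, 0.2161, 0.3322
Sum of the 6 terms: H(X,Y) = 1.9815 bits

Marginal of Y (column sums):
  P(Y=0) = 1/10 + 1/20 = 3/20
  P(Y=1) = 3/20 + 1/20 = 1/5
  P(Y=2) = 11/20 + 1/10 = 13/20
H(Y) = -[(3/20)·log₂(3/20) + (1/5)·log₂(1/5) + (13/20)·log₂(13/20)]
  = 0.4105 + 0.4644 + 0.4040 = 1.2789 bits

H(X|Y) = H(X,Y) - H(Y) = 1.9815 - 1.2789 = 0.7026 bits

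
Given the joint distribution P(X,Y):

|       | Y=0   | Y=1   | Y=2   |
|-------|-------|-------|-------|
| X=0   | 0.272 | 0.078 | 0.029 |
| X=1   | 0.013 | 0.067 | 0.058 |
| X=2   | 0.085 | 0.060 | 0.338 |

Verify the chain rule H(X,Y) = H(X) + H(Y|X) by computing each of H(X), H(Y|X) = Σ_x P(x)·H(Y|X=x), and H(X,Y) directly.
H(X) = 1.4319 bits, H(Y|X) = 1.1699 bits, H(X,Y) = 2.6018 bits

Marginal of X (row sums):
  P(X=0) = 0.272 + 0.078 + 0.029 = 0.379
  P(X=1) = 0.013 + 0.067 + 0.058 = 0.138
  P(X=2) = 0.085 + 0.060 + 0.338 = 0.483
H(X) = -[0.379·log₂(0.379) + 0.138·log₂(0.138) + 0.483·log₂(0.483)]
  = 0.53050 + 0.39430 + 0.50710 = 1.4319 bits

H(Y|X) = Σ_x P(x)·H(Y|X=x):
  X=0: P(X=0) = 0.379, P(Y|X=0) = (272/379, 78/379, 29/379) → H(Y|X=0) = 1.09657
  X=1: P(X=1) = 0.138, P(Y|X=1) = (13/138, 67/138, 29/69) → H(Y|X=1) = 1.35275
  X=2: P(X=2) = 0.483, P(Y|X=2) = (85/483, 20/161, 338/483) → H(Y|X=2) = 1.17528
H(Y|X) = 0.379·1.09657 + 0.138·1.35275 + 0.483·1.17528 = 1.1699 bits

H(X,Y) = -Σ_{x,y} P(x,y) log₂ P(x,y). Per-cell terms -P(x,y)·log₂P(x,y):
  X=0: 0.51090, 0.28707, 0.14813
  X=1: 0.08145, 0.26128, 0.23825
  X=2: 0.30229, 0.24353, 0.52894
Sum of the 9 terms: H(X,Y) = 2.6018 bits

Chain rule check:
  H(X) + H(Y|X) = 1.4319 + 1.1699 = 2.6018 bits
  H(X,Y) = 2.6018 bits
✓ Chain rule verified.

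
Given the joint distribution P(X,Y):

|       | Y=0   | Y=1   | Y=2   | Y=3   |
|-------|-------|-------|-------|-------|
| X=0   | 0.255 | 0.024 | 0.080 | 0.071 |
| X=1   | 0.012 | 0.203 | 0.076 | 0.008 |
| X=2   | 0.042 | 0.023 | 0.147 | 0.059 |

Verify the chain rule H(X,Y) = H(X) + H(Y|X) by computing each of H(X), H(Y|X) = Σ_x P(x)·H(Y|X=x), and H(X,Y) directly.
H(X) = 1.5548 bits, H(Y|X) = 1.4861 bits, H(X,Y) = 3.0409 bits

Marginal of X (row sums):
  P(X=0) = 0.255 + 0.024 + 0.080 + 0.071 = 0.430
  P(X=1) = 0.012 + 0.203 + 0.076 + 0.008 = 0.299
  P(X=2) = 0.042 + 0.023 + 0.147 + 0.059 = 0.271
H(X) = -[0.430·log₂(0.430) + 0.299·log₂(0.299) + 0.271·log₂(0.271)]
  = 0.52356 + 0.52079 + 0.51047 = 1.5548 bits

H(Y|X) = Σ_x P(x)·H(Y|X=x):
  X=0: P(X=0) = 0.430, P(Y|X=0) = (51/86, 12/215, 8/43, 71/430) → H(Y|X=0) = 1.55985
  X=1: P(X=1) = 0.299, P(Y|X=1) = (12/299, 203/299, 76/299, 8/299) → H(Y|X=1) = 1.20753
  X=2: P(X=2) = 0.271, P(Y|X=2) = (42/271, 23/271, 147/271, 59/271) → H(Y|X=2) = 1.67644
H(Y|X) = 0.430·1.55985 + 0.299·1.20753 + 0.271·1.67644 = 1.4861 bits

H(X,Y) = -Σ_{x,y} P(x,y) log₂ P(x,y). Per-cell terms -P(x,y)·log₂P(x,y):
  X=0: 0.50271, 0.12914, 0.29151, 0.27094
  X=1: 0.07657, 0.46699, 0.28256, 0.05573
  X=2: 0.19209, 0.12517, 0.40662, 0.24091
Sum of the 12 terms: H(X,Y) = 3.0409 bits

Chain rule check:
  H(X) + H(Y|X) = 1.5548 + 1.4861 = 3.0409 bits
  H(X,Y) = 3.0409 bits
✓ Chain rule verified.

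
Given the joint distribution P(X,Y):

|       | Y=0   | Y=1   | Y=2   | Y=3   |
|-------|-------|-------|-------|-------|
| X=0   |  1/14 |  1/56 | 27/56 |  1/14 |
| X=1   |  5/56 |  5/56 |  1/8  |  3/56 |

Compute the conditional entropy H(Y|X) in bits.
1.4384 bits

H(Y|X) = H(X,Y) - H(X)

H(X,Y) = -Σ_{x,y} P(x,y) log₂ P(x,y). Per-cell terms -P(x,y)·log₂P(x,y):
  X=0: 0.271954, 0.103703, 0.507440, 0.271954
  X=1: 0.311199, 0.311199, 0.375000, 0.226200
Sum of the 8 terms: H(X,Y) = 2.37865 bits

Marginal of X (row sums):
  P(X=0) = 1/14 + 1/56 + 27/56 + 1/14 = 9/14
  P(X=1) = 5/56 + 5/56 + 1/8 + 3/56 = 5/14
H(X) = -[(9/14)·log₂(9/14) + (5/14)·log₂(5/14)]
  = 0.409776 + 0.530510 = 0.94029 bits

H(Y|X) = H(X,Y) - H(X) = 2.37865 - 0.94029 = 1.4384 bits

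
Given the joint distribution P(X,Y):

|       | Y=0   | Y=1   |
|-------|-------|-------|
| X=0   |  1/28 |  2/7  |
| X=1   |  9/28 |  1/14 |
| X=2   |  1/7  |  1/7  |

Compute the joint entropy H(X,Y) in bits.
2.2885 bits

H(X,Y) = -Σ_{x,y} P(x,y) log₂ P(x,y). Per-cell terms -P(x,y)·log₂P(x,y):
  X=0: 0.171691, 0.516387
  X=1: 0.526317, 0.271954
  X=2: 0.401051, 0.401051
Sum of the 6 terms: H(X,Y) = 2.2885 bits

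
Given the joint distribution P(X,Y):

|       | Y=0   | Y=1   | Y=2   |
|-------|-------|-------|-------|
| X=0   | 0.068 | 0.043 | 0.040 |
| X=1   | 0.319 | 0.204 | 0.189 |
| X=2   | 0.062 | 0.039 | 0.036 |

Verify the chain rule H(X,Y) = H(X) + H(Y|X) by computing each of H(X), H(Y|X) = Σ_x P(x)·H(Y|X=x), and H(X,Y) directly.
H(X) = 1.1536 bits, H(Y|X) = 1.5429 bits, H(X,Y) = 2.6965 bits

Marginal of X (row sums):
  P(X=0) = 0.068 + 0.043 + 0.040 = 0.151
  P(X=1) = 0.319 + 0.204 + 0.189 = 0.712
  P(X=2) = 0.062 + 0.039 + 0.036 = 0.137
H(X) = -[0.151·log₂(0.151) + 0.712·log₂(0.712) + 0.137·log₂(0.137)]
  = 0.4118 + 0.3489 + 0.3929 = 1.1536 bits

H(Y|X) = Σ_x P(x)·H(Y|X=x):
  X=0: P(X=0) = 0.151, P(Y|X=0) = (68/151, 43/151, 40/151) → H(Y|X=0) = 1.5420
  X=1: P(X=1) = 0.712, P(Y|X=1) = (319/712, 51/178, 189/712) → H(Y|X=1) = 1.5436
  X=2: P(X=2) = 0.137, P(Y|X=2) = (62/137, 39/137, 36/137) → H(Y|X=2) = 1.5403
H(Y|X) = 0.151·1.5420 + 0.712·1.5436 + 0.137·1.5403 = 1.5429 bits

H(X,Y) = -Σ_{x,y} P(x,y) log₂ P(x,y). Per-cell terms -P(x,y)·log₂P(x,y):
  X=0: 0.2637, 0.1952, 0.1858
  X=1: 0.5258, 0.4678, 0.4543
  X=2: 0.2487, 0.1825, 0.1727
Sum of the 9 terms: H(X,Y) = 2.6965 bits

Chain rule check:
  H(X) + H(Y|X) = 1.1536 + 1.5429 = 2.6965 bits
  H(X,Y) = 2.6965 bits
✓ Chain rule verified.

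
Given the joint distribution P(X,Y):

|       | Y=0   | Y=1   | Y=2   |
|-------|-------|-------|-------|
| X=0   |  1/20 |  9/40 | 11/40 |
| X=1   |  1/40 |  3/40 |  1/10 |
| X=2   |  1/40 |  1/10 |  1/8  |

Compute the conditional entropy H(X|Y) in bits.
1.4373 bits

H(X|Y) = H(X,Y) - H(Y)

H(X,Y) = -Σ_{x,y} P(x,y) log₂ P(x,y). Per-cell terms -P(x,y)·log₂P(x,y):
  X=0: 0.21610, 0.48420, 0.51219
  X=1: 0.13305, 0.28027, 0.33219
  X=2: 0.13305, 0.33219, 0.37500
Sum of the 9 terms: H(X,Y) = 2.79824 bits

Marginal of Y (column sums):
  P(Y=0) = 1/20 + 1/40 + 1/40 = 1/10
  P(Y=1) = 9/40 + 3/40 + 1/10 = 2/5
  P(Y=2) = 11/40 + 1/10 + 1/8 = 1/2
H(Y) = -[(1/10)·log₂(1/10) + (2/5)·log₂(2/5) + (1/2)·log₂(1/2)]
  = 0.33219 + 0.52877 + 0.50000 = 1.36096 bits

H(X|Y) = H(X,Y) - H(Y) = 2.79824 - 1.36096 = 1.4373 bits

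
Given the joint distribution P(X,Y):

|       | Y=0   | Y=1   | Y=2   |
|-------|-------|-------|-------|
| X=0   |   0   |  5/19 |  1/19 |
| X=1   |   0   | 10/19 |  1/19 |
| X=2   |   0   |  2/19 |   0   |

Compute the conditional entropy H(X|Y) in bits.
1.2978 bits

H(X|Y) = H(X,Y) - H(Y)

H(X,Y) = -Σ_{x,y} P(x,y) log₂ P(x,y). Per-cell terms -P(x,y)·log₂P(x,y):
  X=0: 0.000000, 0.506842, 0.223575
  X=1: 0.000000, 0.487368, 0.223575
  X=2: 0.000000, 0.341887, 0.000000
  (cells with P = 0 contribute 0)
Sum of the 9 terms: H(X,Y) = 1.78325 bits

Marginal of Y (column sums):
  P(Y=0) = 0 + 0 + 0 = 0
  P(Y=1) = 5/19 + 10/19 + 2/19 = 17/19
  P(Y=2) = 1/19 + 1/19 + 0 = 2/19
H(Y) = -[(17/19)·log₂(17/19) + (2/19)·log₂(2/19)]   (outcomes with P = 0 contribute 0)
  = 0.143574 + 0.341887 = 0.48546 bits

H(X|Y) = H(X,Y) - H(Y) = 1.78325 - 0.48546 = 1.2978 bits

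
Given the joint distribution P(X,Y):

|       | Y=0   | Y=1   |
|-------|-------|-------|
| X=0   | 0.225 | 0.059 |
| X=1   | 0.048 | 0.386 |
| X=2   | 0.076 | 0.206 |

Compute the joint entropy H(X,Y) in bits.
2.2176 bits

H(X,Y) = -Σ_{x,y} P(x,y) log₂ P(x,y). Per-cell terms -P(x,y)·log₂P(x,y):
  X=0: 0.4842, 0.2409
  X=1: 0.2103, 0.5301
  X=2: 0.2826, 0.4695
Sum of the 6 terms: H(X,Y) = 2.2176 bits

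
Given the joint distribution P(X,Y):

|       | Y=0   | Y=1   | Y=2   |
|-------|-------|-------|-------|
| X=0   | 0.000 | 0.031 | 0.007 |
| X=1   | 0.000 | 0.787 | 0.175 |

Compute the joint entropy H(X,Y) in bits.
0.9175 bits

H(X,Y) = -Σ_{x,y} P(x,y) log₂ P(x,y). Per-cell terms -P(x,y)·log₂P(x,y):
  X=0: 0.00000, 0.15536, 0.05011
  X=1: 0.00000, 0.27196, 0.44005
  (cells with P = 0 contribute 0)
Sum of the 6 terms: H(X,Y) = 0.9175 bits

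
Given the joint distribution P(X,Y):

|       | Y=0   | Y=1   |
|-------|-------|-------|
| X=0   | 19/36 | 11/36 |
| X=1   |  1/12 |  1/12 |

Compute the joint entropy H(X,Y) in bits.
1.6068 bits

H(X,Y) = -Σ_{x,y} P(x,y) log₂ P(x,y). Per-cell terms -P(x,y)·log₂P(x,y):
  X=0: 0.48661, 0.52265
  X=1: 0.29875, 0.29875
Sum of the 4 terms: H(X,Y) = 1.6068 bits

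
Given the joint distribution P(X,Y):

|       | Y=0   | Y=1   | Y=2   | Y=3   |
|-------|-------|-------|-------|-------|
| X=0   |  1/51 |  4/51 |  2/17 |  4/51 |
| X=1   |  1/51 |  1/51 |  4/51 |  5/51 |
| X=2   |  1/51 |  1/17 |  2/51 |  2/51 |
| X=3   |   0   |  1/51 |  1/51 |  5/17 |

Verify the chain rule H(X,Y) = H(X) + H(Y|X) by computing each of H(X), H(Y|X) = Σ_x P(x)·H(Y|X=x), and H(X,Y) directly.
H(X) = 1.9441 bits, H(Y|X) = 1.4052 bits, H(X,Y) = 3.3493 bits

Marginal of X (row sums):
  P(X=0) = 1/51 + 4/51 + 2/17 + 4/51 = 5/17
  P(X=1) = 1/51 + 1/51 + 4/51 + 5/51 = 11/51
  P(X=2) = 1/51 + 1/17 + 2/51 + 2/51 = 8/51
  P(X=3) = 0 + 1/51 + 1/51 + 5/17 = 1/3
H(X) = -[(5/17)·log₂(5/17) + (11/51)·log₂(11/51) + (8/51)·log₂(8/51) + (1/3)·log₂(1/3)]
  = 0.51927 + 0.47731 + 0.41920 + 0.52832 = 1.9441 bits

H(Y|X) = Σ_x P(x)·H(Y|X=x):
  X=0: P(X=0) = 5/17, P(Y|X=0) = (1/15, 4/15, 2/5, 4/15) → H(Y|X=0) = 1.80624
  X=1: P(X=1) = 11/51, P(Y|X=1) = (1/11, 1/11, 4/11, 5/11) → H(Y|X=1) = 1.67674
  X=2: P(X=2) = 8/51, P(Y|X=2) = (1/8, 3/8, 1/4, 1/4) → H(Y|X=2) = 1.90564
  X=3: P(X=3) = 1/3, P(Y|X=3) = (0, 1/17, 1/17, 15/17) → H(Y|X=3) = 0.64021
H(Y|X) = (5/17)·1.80624 + (11/51)·1.67674 + (8/51)·1.90564 + (1/3)·0.64021 = 1.4052 bits

H(X,Y) = -Σ_{x,y} P(x,y) log₂ P(x,y). Per-cell terms -P(x,y)·log₂P(x,y):
  X=0: 0.11122, 0.28803, 0.36323, 0.28803
  X=1: 0.11122, 0.11122, 0.28803, 0.32848
  X=2: 0.11122, 0.24044, 0.18323, 0.18323
  X=3: 0.00000, 0.11122, 0.11122, 0.51927
  (cells with P = 0 contribute 0)
Sum of the 16 terms: H(X,Y) = 3.3493 bits

Chain rule check:
  H(X) + H(Y|X) = 1.9441 + 1.4052 = 3.3493 bits
  H(X,Y) = 3.3493 bits
✓ Chain rule verified.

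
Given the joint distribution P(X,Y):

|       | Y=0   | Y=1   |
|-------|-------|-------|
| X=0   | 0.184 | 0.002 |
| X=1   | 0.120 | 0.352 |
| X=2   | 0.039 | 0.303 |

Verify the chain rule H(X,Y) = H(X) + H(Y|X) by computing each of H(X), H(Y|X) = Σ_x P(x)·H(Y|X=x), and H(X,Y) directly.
H(X) = 1.4920 bits, H(Y|X) = 0.5771 bits, H(X,Y) = 2.0691 bits

Marginal of X (row sums):
  P(X=0) = 0.184 + 0.002 = 0.186
  P(X=1) = 0.120 + 0.352 = 0.472
  P(X=2) = 0.039 + 0.303 = 0.342
H(X) = -[0.186·log₂(0.186) + 0.472·log₂(0.472) + 0.342·log₂(0.342)]
  = 0.4514 + 0.5112 + 0.5294 = 1.4920 bits

H(Y|X) = Σ_x P(x)·H(Y|X=x):
  X=0: P(X=0) = 0.186, P(Y|X=0) = (92/93, 1/93) → H(Y|X=0) = 0.0857
  X=1: P(X=1) = 0.472, P(Y|X=1) = (15/59, 44/59) → H(Y|X=1) = 0.8179
  X=2: P(X=2) = 0.342, P(Y|X=2) = (13/114, 101/114) → H(Y|X=2) = 0.5120
H(Y|X) = 0.186·0.0857 + 0.472·0.8179 + 0.342·0.5120 = 0.5771 bits

H(X,Y) = -Σ_{x,y} P(x,y) log₂ P(x,y). Per-cell terms -P(x,y)·log₂P(x,y):
  X=0: 0.4494, 0.0179
  X=1: 0.3671, 0.5302
  X=2: 0.1825, 0.5220
Sum of the 6 terms: H(X,Y) = 2.0691 bits

Chain rule check:
  H(X) + H(Y|X) = 1.4920 + 0.5771 = 2.0691 bits
  H(X,Y) = 2.0691 bits
✓ Chain rule verified.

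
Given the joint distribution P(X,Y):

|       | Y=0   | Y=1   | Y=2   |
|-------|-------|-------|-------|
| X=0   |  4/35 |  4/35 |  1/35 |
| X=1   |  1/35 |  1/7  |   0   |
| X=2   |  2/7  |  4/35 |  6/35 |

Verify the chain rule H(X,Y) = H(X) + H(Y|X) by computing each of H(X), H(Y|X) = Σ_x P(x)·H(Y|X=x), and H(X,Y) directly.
H(X) = 1.4013 bits, H(Y|X) = 1.3183 bits, H(X,Y) = 2.7196 bits

Marginal of X (row sums):
  P(X=0) = 4/35 + 4/35 + 1/35 = 9/35
  P(X=1) = 1/35 + 1/7 + 0 = 6/35
  P(X=2) = 2/7 + 4/35 + 6/35 = 4/7
H(X) = -[(9/35)·log₂(9/35) + (6/35)·log₂(6/35) + (4/7)·log₂(4/7)]
  = 0.5038349 + 0.4361692 + 0.4613457 = 1.4013 bits

H(Y|X) = Σ_x P(x)·H(Y|X=x):
  X=0: P(X=0) = 9/35, P(Y|X=0) = (4/9, 4/9, 1/9) → H(Y|X=0) = 1.3921472
  X=1: P(X=1) = 6/35, P(Y|X=1) = (1/6, 5/6, 0) → H(Y|X=1) = 0.6500224
  X=2: P(X=2) = 4/7, P(Y|X=2) = (1/2, 1/5, 3/10) → H(Y|X=2) = 1.4854753
H(Y|X) = (9/35)·1.3921472 + (6/35)·0.6500224 + (4/7)·1.4854753 = 1.3183 bits

H(X,Y) = -Σ_{x,y} P(x,y) log₂ P(x,y). Per-cell terms -P(x,y)·log₂P(x,y):
  X=0: 0.3576323, 0.3576323, 0.1465509
  X=1: 0.1465509, 0.4010507, 0.0000000
  X=2: 0.5163871, 0.3576323, 0.4361692
  (cells with P = 0 contribute 0)
Sum of the 9 terms: H(X,Y) = 2.7196 bits

Chain rule check:
  H(X) + H(Y|X) = 1.4013 + 1.3183 = 2.7196 bits
  H(X,Y) = 2.7196 bits
✓ Chain rule verified.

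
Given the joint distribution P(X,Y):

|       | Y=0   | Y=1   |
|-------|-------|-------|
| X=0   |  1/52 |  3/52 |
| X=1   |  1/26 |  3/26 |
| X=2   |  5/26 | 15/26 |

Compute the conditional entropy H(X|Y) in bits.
0.9913 bits

H(X|Y) = H(X,Y) - H(Y)

H(X,Y) = -Σ_{x,y} P(x,y) log₂ P(x,y). Per-cell terms -P(x,y)·log₂P(x,y):
  X=0: 0.109624, 0.237431
  X=1: 0.180786, 0.359478
  X=2: 0.457406, 0.457817
Sum of the 6 terms: H(X,Y) = 1.80254 bits

Marginal of Y (column sums):
  P(Y=0) = 1/52 + 1/26 + 5/26 = 1/4
  P(Y=1) = 3/52 + 3/26 + 15/26 = 3/4
H(Y) = -[(1/4)·log₂(1/4) + (3/4)·log₂(3/4)]
  = 0.500000 + 0.311278 = 0.81128 bits

H(X|Y) = H(X,Y) - H(Y) = 1.80254 - 0.81128 = 0.9913 bits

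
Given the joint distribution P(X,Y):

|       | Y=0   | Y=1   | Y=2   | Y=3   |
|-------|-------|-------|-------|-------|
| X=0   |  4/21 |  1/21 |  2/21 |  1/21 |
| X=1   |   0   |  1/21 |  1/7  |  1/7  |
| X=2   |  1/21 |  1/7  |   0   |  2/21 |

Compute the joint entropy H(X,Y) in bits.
3.1416 bits

H(X,Y) = -Σ_{x,y} P(x,y) log₂ P(x,y). Per-cell terms -P(x,y)·log₂P(x,y):
  X=0: 0.45568, 0.20916, 0.32308, 0.20916
  X=1: 0.00000, 0.20916, 0.40105, 0.40105
  X=2: 0.20916, 0.40105, 0.00000, 0.32308
  (cells with P = 0 contribute 0)
Sum of the 12 terms: H(X,Y) = 3.1416 bits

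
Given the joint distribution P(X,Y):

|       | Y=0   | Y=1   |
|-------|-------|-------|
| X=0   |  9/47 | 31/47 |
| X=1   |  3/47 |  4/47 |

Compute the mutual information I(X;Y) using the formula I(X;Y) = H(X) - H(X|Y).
0.0182 bits

I(X;Y) = H(X) - H(X|Y)

Marginal of X (row sums):
  P(X=0) = 9/47 + 31/47 = 40/47
  P(X=1) = 3/47 + 4/47 = 7/47
H(X) = -[(40/47)·log₂(40/47) + (7/47)·log₂(7/47)]
  = 0.19801 + 0.40916 = 0.60717 bits

Marginal of Y (column sums):
  P(Y=0) = 9/47 + 3/47 = 12/47
  P(Y=1) = 31/47 + 4/47 = 35/47
H(X|Y) = Σ_y P(y)·H(X|Y=y):
  Y=0: P(Y=0) = 12/47, P(X|Y=0) = (3/4, 1/4) → H(X|Y=0) = 0.81128
  Y=1: P(Y=1) = 35/47, P(X|Y=1) = (31/35, 4/35) → H(X|Y=1) = 0.51271
H(X|Y) = (12/47)·0.81128 + (35/47)·0.51271 = 0.58894 bits

I(X;Y) = H(X) - H(X|Y) = 0.60717 - 0.58894 = 0.0182 bits

Cross-check via I(X;Y) = H(X) + H(Y) - H(X,Y): computing H(Y) from the column sums and H(X,Y) from the 4 cells in the same way gives H(Y) = 0.81960 bits and H(X,Y) = 1.40854 bits, so
I(X;Y) = 0.60717 + 0.81960 - 1.40854 = 0.0182 bits ✓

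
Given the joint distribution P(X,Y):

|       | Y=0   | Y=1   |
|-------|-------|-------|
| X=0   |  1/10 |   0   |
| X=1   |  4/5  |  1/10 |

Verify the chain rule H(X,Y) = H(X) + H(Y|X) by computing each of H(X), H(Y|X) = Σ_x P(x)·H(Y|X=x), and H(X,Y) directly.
H(X) = 0.4690 bits, H(Y|X) = 0.4529 bits, H(X,Y) = 0.9219 bits

Marginal of X (row sums):
  P(X=0) = 1/10 + 0 = 1/10
  P(X=1) = 4/5 + 1/10 = 9/10
H(X) = -[(1/10)·log₂(1/10) + (9/10)·log₂(9/10)]
  = 0.33219 + 0.13680 = 0.4690 bits

H(Y|X) = Σ_x P(x)·H(Y|X=x):
  X=0: P(X=0) = 1/10, P(Y|X=0) = (1, 0) → H(Y|X=0) = 0.00000
  X=1: P(X=1) = 9/10, P(Y|X=1) = (8/9, 1/9) → H(Y|X=1) = 0.50326
H(Y|X) = (1/10)·0.00000 + (9/10)·0.50326 = 0.4529 bits

H(X,Y) = -Σ_{x,y} P(x,y) log₂ P(x,y). Per-cell terms -P(x,y)·log₂P(x,y):
  X=0: 0.33219, 0.00000
  X=1: 0.25754, 0.33219
  (cells with P = 0 contribute 0)
Sum of the 4 terms: H(X,Y) = 0.9219 bits

Chain rule check:
  H(X) + H(Y|X) = 0.4690 + 0.4529 = 0.9219 bits
  H(X,Y) = 0.9219 bits
✓ Chain rule verified.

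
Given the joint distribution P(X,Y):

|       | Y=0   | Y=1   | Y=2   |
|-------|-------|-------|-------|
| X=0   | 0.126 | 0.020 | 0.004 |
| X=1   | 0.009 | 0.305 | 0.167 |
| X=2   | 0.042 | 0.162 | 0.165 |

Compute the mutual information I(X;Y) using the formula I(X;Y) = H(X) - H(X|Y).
0.3430 bits

I(X;Y) = H(X) - H(X|Y)

Marginal of X (row sums):
  P(X=0) = 0.126 + 0.020 + 0.004 = 0.150
  P(X=1) = 0.009 + 0.305 + 0.167 = 0.481
  P(X=2) = 0.042 + 0.162 + 0.165 = 0.369
H(X) = -[0.150·log₂(0.150) + 0.481·log₂(0.481) + 0.369·log₂(0.369)]
  = 0.41054 + 0.50788 + 0.53074 = 1.4492 bits

Marginal of Y (column sums):
  P(Y=0) = 0.126 + 0.009 + 0.042 = 0.177
  P(Y=1) = 0.020 + 0.305 + 0.162 = 0.487
  P(Y=2) = 0.004 + 0.167 + 0.165 = 0.336
H(X|Y) = Σ_y P(y)·H(X|Y=y):
  Y=0: P(Y=0) = 0.177, P(X|Y=0) = (42/59, 3/59, 14/59) → H(X|Y=0) = 1.06001
  Y=1: P(Y=1) = 0.487, P(X|Y=1) = (20/487, 305/487, 162/487) → H(X|Y=1) = 1.14019
  Y=2: P(Y=2) = 0.336, P(X|Y=2) = (1/84, 167/336, 55/112) → H(X|Y=2) = 1.08124
H(X|Y) = 0.177·1.06001 + 0.487·1.14019 + 0.336·1.08124 = 1.1062 bits

I(X;Y) = H(X) - H(X|Y) = 1.4492 - 1.1062 = 0.3430 bits

Cross-check via I(X;Y) = H(X) + H(Y) - H(X,Y): computing H(Y) from the column sums and H(X,Y) from the 9 cells in the same way gives H(Y) = 1.4764 bits and H(X,Y) = 2.5826 bits, so
I(X;Y) = 1.4492 + 1.4764 - 2.5826 = 0.3430 bits ✓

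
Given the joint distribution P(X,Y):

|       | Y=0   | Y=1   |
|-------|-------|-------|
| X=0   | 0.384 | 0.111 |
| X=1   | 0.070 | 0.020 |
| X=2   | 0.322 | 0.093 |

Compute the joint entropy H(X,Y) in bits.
2.1088 bits

H(X,Y) = -Σ_{x,y} P(x,y) log₂ P(x,y). Per-cell terms -P(x,y)·log₂P(x,y):
  X=0: 0.5302, 0.3520
  X=1: 0.2686, 0.1129
  X=2: 0.5264, 0.3187
Sum of the 6 terms: H(X,Y) = 2.1088 bits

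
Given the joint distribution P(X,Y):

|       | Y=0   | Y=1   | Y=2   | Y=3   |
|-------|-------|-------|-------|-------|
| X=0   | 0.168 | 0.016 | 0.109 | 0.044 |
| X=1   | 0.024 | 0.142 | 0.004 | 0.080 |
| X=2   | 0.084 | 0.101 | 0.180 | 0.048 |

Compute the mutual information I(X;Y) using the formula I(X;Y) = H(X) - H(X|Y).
0.3120 bits

I(X;Y) = H(X) - H(X|Y)

Marginal of X (row sums):
  P(X=0) = 0.168 + 0.016 + 0.109 + 0.044 = 0.337
  P(X=1) = 0.024 + 0.142 + 0.004 + 0.080 = 0.250
  P(X=2) = 0.084 + 0.101 + 0.180 + 0.048 = 0.413
H(X) = -[0.337·log₂(0.337) + 0.250·log₂(0.250) + 0.413·log₂(0.413)]
  = 0.5288 + 0.5000 + 0.5269 = 1.5557 bits

Marginal of Y (column sums):
  P(Y=0) = 0.168 + 0.024 + 0.084 = 0.276
  P(Y=1) = 0.016 + 0.142 + 0.101 = 0.259
  P(Y=2) = 0.109 + 0.004 + 0.180 = 0.293
  P(Y=3) = 0.044 + 0.080 + 0.048 = 0.172
H(X|Y) = Σ_y P(y)·H(X|Y=y):
  Y=0: P(Y=0) = 0.276, P(X|Y=0) = (14/23, 2/23, 7/23) → H(X|Y=0) = 1.2647
  Y=1: P(Y=1) = 0.259, P(X|Y=1) = (16/259, 142/259, 101/259) → H(X|Y=1) = 1.2533
  Y=2: P(Y=2) = 0.293, P(X|Y=2) = (109/293, 4/293, 180/293) → H(X|Y=2) = 1.0471
  Y=3: P(Y=3) = 0.172, P(X|Y=3) = (11/43, 20/43, 12/43) → H(X|Y=3) = 1.5306
H(X|Y) = 0.276·1.2647 + 0.259·1.2533 + 0.293·1.0471 + 0.172·1.5306 = 1.2437 bits

I(X;Y) = H(X) - H(X|Y) = 1.5557 - 1.2437 = 0.3120 bits

Cross-check via I(X;Y) = H(X) + H(Y) - H(X,Y): computing H(Y) from the column sums and H(X,Y) from the 12 cells in the same way gives H(Y) = 1.9731 bits and H(X,Y) = 3.2168 bits, so
I(X;Y) = 1.5557 + 1.9731 - 3.2168 = 0.3120 bits ✓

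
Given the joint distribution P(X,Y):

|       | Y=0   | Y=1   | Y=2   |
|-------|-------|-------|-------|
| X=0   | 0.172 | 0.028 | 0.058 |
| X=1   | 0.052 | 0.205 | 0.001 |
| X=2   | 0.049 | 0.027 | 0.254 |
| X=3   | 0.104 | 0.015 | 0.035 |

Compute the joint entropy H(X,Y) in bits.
2.9758 bits

H(X,Y) = -Σ_{x,y} P(x,y) log₂ P(x,y). Per-cell terms -P(x,y)·log₂P(x,y):
  X=0: 0.43680, 0.14444, 0.23825
  X=1: 0.22180, 0.46869, 0.00997
  X=2: 0.21320, 0.14069, 0.50218
  X=3: 0.33960, 0.09088, 0.16928
Sum of the 12 terms: H(X,Y) = 2.9758 bits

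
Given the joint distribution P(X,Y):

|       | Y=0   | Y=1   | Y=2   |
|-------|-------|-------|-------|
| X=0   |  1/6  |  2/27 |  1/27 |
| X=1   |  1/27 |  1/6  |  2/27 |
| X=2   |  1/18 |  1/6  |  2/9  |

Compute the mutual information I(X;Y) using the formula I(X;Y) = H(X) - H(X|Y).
0.1928 bits

I(X;Y) = H(X) - H(X|Y)

Marginal of X (row sums):
  P(X=0) = 1/6 + 2/27 + 1/27 = 5/18
  P(X=1) = 1/27 + 1/6 + 2/27 = 5/18
  P(X=2) = 1/18 + 1/6 + 2/9 = 4/9
H(X) = -[(5/18)·log₂(5/18) + (5/18)·log₂(5/18) + (4/9)·log₂(4/9)]
  = 0.5133 + 0.5133 + 0.5200 = 1.5466 bits

Marginal of Y (column sums):
  P(Y=0) = 1/6 + 1/27 + 1/18 = 7/27
  P(Y=1) = 2/27 + 1/6 + 1/6 = 11/27
  P(Y=2) = 1/27 + 2/27 + 2/9 = 1/3
H(X|Y) = Σ_y P(y)·H(X|Y=y):
  Y=0: P(Y=0) = 7/27, P(X|Y=0) = (9/14, 1/7, 3/14) → H(X|Y=0) = 1.2871
  Y=1: P(Y=1) = 11/27, P(X|Y=1) = (2/11, 9/22, 9/22) → H(X|Y=1) = 1.5022
  Y=2: P(Y=2) = 1/3, P(X|Y=2) = (1/9, 2/9, 2/3) → H(X|Y=2) = 1.2244
H(X|Y) = (7/27)·1.2871 + (11/27)·1.5022 + (1/3)·1.2244 = 1.3538 bits

I(X;Y) = H(X) - H(X|Y) = 1.5466 - 1.3538 = 0.1928 bits

Cross-check via I(X;Y) = H(X) + H(Y) - H(X,Y): computing H(Y) from the column sums and H(X,Y) from the 9 cells in the same way gives H(Y) = 1.5610 bits and H(X,Y) = 2.9148 bits, so
I(X;Y) = 1.5466 + 1.5610 - 2.9148 = 0.1928 bits ✓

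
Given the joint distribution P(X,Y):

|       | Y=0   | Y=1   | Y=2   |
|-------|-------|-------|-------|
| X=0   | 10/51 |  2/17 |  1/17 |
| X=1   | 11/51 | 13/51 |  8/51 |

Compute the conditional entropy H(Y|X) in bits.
1.5111 bits

H(Y|X) = H(X,Y) - H(X)

H(X,Y) = -Σ_{x,y} P(x,y) log₂ P(x,y). Per-cell terms -P(x,y)·log₂P(x,y):
  X=0: 0.4609, 0.3632, 0.2404
  X=1: 0.4773, 0.5027, 0.4192
Sum of the 6 terms: H(X,Y) = 2.4637 bits

Marginal of X (row sums):
  P(X=0) = 10/51 + 2/17 + 1/17 = 19/51
  P(X=1) = 11/51 + 13/51 + 8/51 = 32/51
H(X) = -[(19/51)·log₂(19/51) + (32/51)·log₂(32/51)]
  = 0.5307 + 0.4219 = 0.9526 bits

H(Y|X) = H(X,Y) - H(X) = 2.4637 - 0.9526 = 1.5111 bits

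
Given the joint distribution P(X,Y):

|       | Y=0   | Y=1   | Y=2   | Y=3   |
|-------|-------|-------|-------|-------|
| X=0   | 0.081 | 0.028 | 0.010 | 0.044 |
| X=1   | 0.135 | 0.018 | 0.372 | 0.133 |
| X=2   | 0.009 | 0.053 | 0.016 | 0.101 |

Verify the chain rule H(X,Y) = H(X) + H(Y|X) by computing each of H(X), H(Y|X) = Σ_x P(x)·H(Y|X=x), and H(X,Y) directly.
H(X) = 1.2682 bits, H(Y|X) = 1.5621 bits, H(X,Y) = 2.8303 bits

Marginal of X (row sums):
  P(X=0) = 0.081 + 0.028 + 0.010 + 0.044 = 0.163
  P(X=1) = 0.135 + 0.018 + 0.372 + 0.133 = 0.658
  P(X=2) = 0.009 + 0.053 + 0.016 + 0.101 = 0.179
H(X) = -[0.163·log₂(0.163) + 0.658·log₂(0.658) + 0.179·log₂(0.179)]
  = 0.4266 + 0.3973 + 0.4443 = 1.2682 bits

H(Y|X) = Σ_x P(x)·H(Y|X=x):
  X=0: P(X=0) = 0.163, P(Y|X=0) = (81/163, 28/163, 10/163, 44/163) → H(Y|X=0) = 1.6949
  X=1: P(X=1) = 0.658, P(Y|X=1) = (135/658, 9/329, 186/329, 19/94) → H(Y|X=1) = 1.5423
  X=2: P(X=2) = 0.179, P(Y|X=2) = (9/179, 53/179, 16/179, 101/179) → H(Y|X=2) = 1.5140
H(Y|X) = 0.163·1.6949 + 0.658·1.5423 + 0.179·1.5140 = 1.5621 bits

H(X,Y) = -Σ_{x,y} P(x,y) log₂ P(x,y). Per-cell terms -P(x,y)·log₂P(x,y):
  X=0: 0.2937, 0.1444, 0.0664, 0.1983
  X=1: 0.3900, 0.1043, 0.5307, 0.3871
  X=2: 0.0612, 0.2246, 0.0955, 0.3341
Sum of the 12 terms: H(X,Y) = 2.8303 bits

Chain rule check:
  H(X) + H(Y|X) = 1.2682 + 1.5621 = 2.8303 bits
  H(X,Y) = 2.8303 bits
✓ Chain rule verified.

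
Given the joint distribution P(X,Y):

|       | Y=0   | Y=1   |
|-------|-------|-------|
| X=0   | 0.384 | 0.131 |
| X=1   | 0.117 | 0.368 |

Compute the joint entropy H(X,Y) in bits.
1.8073 bits

H(X,Y) = -Σ_{x,y} P(x,y) log₂ P(x,y). Per-cell terms -P(x,y)·log₂P(x,y):
  X=0: 0.53024, 0.38414
  X=1: 0.36216, 0.53074
Sum of the 4 terms: H(X,Y) = 1.8073 bits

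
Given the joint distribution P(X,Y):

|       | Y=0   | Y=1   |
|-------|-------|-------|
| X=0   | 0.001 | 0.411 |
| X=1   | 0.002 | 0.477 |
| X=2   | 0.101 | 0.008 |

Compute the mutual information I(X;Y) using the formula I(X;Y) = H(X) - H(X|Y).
0.4115 bits

I(X;Y) = H(X) - H(X|Y)

Marginal of X (row sums):
  P(X=0) = 0.001 + 0.411 = 0.412
  P(X=1) = 0.002 + 0.477 = 0.479
  P(X=2) = 0.101 + 0.008 = 0.109
H(X) = -[0.412·log₂(0.412) + 0.479·log₂(0.479) + 0.109·log₂(0.109)]
  = 0.5271 + 0.5087 + 0.3485 = 1.3843 bits

Marginal of Y (column sums):
  P(Y=0) = 0.001 + 0.002 + 0.101 = 0.104
  P(Y=1) = 0.411 + 0.477 + 0.008 = 0.896
H(X|Y) = Σ_y P(y)·H(X|Y=y):
  Y=0: P(Y=0) = 0.104, P(X|Y=0) = (1/104, 1/52, 101/104) → H(X|Y=0) = 0.2151
  Y=1: P(Y=1) = 0.896, P(X|Y=1) = (411/896, 477/896, 1/112) → H(X|Y=1) = 1.0607
H(X|Y) = 0.104·0.2151 + 0.896·1.0607 = 0.9728 bits

I(X;Y) = H(X) - H(X|Y) = 1.3843 - 0.9728 = 0.4115 bits

Cross-check via I(X;Y) = H(X) + H(Y) - H(X,Y): computing H(Y) from the column sums and H(X,Y) from the 6 cells in the same way gives H(Y) = 0.4815 bits and H(X,Y) = 1.4543 bits, so
I(X;Y) = 1.3843 + 0.4815 - 1.4543 = 0.4115 bits ✓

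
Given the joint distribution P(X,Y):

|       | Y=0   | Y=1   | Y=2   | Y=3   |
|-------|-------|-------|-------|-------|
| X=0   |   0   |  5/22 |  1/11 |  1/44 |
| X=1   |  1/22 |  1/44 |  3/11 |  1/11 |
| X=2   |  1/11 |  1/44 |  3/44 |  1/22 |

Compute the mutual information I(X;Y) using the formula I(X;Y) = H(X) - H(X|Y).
0.4042 bits

I(X;Y) = H(X) - H(X|Y)

Marginal of X (row sums):
  P(X=0) = 0 + 5/22 + 1/11 + 1/44 = 15/44
  P(X=1) = 1/22 + 1/44 + 3/11 + 1/11 = 19/44
  P(X=2) = 1/11 + 1/44 + 3/44 + 1/22 = 5/22
H(X) = -[(15/44)·log₂(15/44) + (19/44)·log₂(19/44) + (5/22)·log₂(5/22)]
  = 0.5293 + 0.5231 + 0.4858 = 1.5382 bits

Marginal of Y (column sums):
  P(Y=0) = 0 + 1/22 + 1/11 = 3/22
  P(Y=1) = 5/22 + 1/44 + 1/44 = 3/11
  P(Y=2) = 1/11 + 3/11 + 3/44 = 19/44
  P(Y=3) = 1/44 + 1/11 + 1/22 = 7/44
H(X|Y) = Σ_y P(y)·H(X|Y=y):
  Y=0: P(Y=0) = 3/22, P(X|Y=0) = (0, 1/3, 2/3) → H(X|Y=0) = 0.9183
  Y=1: P(Y=1) = 3/11, P(X|Y=1) = (5/6, 1/12, 1/12) → H(X|Y=1) = 0.8167
  Y=2: P(Y=2) = 19/44, P(X|Y=2) = (4/19, 12/19, 3/19) → H(X|Y=2) = 1.3124
  Y=3: P(Y=3) = 7/44, P(X|Y=3) = (1/7, 4/7, 2/7) → H(X|Y=3) = 1.3788
H(X|Y) = (3/22)·0.9183 + (3/11)·0.8167 + (19/44)·1.3124 + (7/44)·1.3788 = 1.1340 bits

I(X;Y) = H(X) - H(X|Y) = 1.5382 - 1.1340 = 0.4042 bits

Cross-check via I(X;Y) = H(X) + H(Y) - H(X,Y): computing H(Y) from the column sums and H(X,Y) from the 12 cells in the same way gives H(Y) = 1.8483 bits and H(X,Y) = 2.9823 bits, so
I(X;Y) = 1.5382 + 1.8483 - 2.9823 = 0.4042 bits ✓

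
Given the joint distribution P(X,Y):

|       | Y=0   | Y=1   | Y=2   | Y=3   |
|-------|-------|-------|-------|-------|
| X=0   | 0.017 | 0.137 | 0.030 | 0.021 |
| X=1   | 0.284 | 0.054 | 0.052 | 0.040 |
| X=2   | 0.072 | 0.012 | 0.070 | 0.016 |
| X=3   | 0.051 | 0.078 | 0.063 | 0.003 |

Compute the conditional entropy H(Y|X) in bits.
1.5219 bits

H(Y|X) = H(X,Y) - H(X)

H(X,Y) = -Σ_{x,y} P(x,y) log₂ P(x,y). Per-cell terms -P(x,y)·log₂P(x,y):
  X=0: 0.09993, 0.39288, 0.15177, 0.11704
  X=1: 0.51575, 0.22739, 0.22180, 0.18575
  X=2: 0.27330, 0.07657, 0.26856, 0.09545
  X=3: 0.21896, 0.28707, 0.25128, 0.02514
Sum of the 16 terms: H(X,Y) = 3.4086 bits

Marginal of X (row sums):
  P(X=0) = 0.017 + 0.137 + 0.030 + 0.021 = 0.205
  P(X=1) = 0.284 + 0.054 + 0.052 + 0.040 = 0.430
  P(X=2) = 0.072 + 0.012 + 0.070 + 0.016 = 0.170
  P(X=3) = 0.051 + 0.078 + 0.063 + 0.003 = 0.195
H(X) = -[0.205·log₂(0.205) + 0.430·log₂(0.430) + 0.170·log₂(0.170) + 0.195·log₂(0.195)]
  = 0.46869 + 0.52356 + 0.43459 + 0.45990 = 1.8867 bits

H(Y|X) = H(X,Y) - H(X) = 3.4086 - 1.8867 = 1.5219 bits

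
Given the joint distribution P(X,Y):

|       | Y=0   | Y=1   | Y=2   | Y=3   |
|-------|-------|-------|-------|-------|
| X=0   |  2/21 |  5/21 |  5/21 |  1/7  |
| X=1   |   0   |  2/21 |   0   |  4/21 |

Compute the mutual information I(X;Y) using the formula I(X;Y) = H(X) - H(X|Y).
0.2470 bits

I(X;Y) = H(X) - H(X|Y)

Marginal of X (row sums):
  P(X=0) = 2/21 + 5/21 + 5/21 + 1/7 = 5/7
  P(X=1) = 0 + 2/21 + 0 + 4/21 = 2/7
H(X) = -[(5/7)·log₂(5/7) + (2/7)·log₂(2/7)]
  = 0.3467 + 0.5164 = 0.8631 bits

Marginal of Y (column sums):
  P(Y=0) = 2/21 + 0 = 2/21
  P(Y=1) = 5/21 + 2/21 = 1/3
  P(Y=2) = 5/21 + 0 = 5/21
  P(Y=3) = 1/7 + 4/21 = 1/3
H(X|Y) = Σ_y P(y)·H(X|Y=y):
  Y=0: P(Y=0) = 2/21, P(X|Y=0) = (1, 0) → H(X|Y=0) = 0.0000
  Y=1: P(Y=1) = 1/3, P(X|Y=1) = (5/7, 2/7) → H(X|Y=1) = 0.8631
  Y=2: P(Y=2) = 5/21, P(X|Y=2) = (1, 0) → H(X|Y=2) = 0.0000
  Y=3: P(Y=3) = 1/3, P(X|Y=3) = (3/7, 4/7) → H(X|Y=3) = 0.9852
H(X|Y) = (2/21)·0.0000 + (1/3)·0.8631 + (5/21)·0.0000 + (1/3)·0.9852 = 0.6161 bits

I(X;Y) = H(X) - H(X|Y) = 0.8631 - 0.6161 = 0.2470 bits

Cross-check via I(X;Y) = H(X) + H(Y) - H(X,Y): computing H(Y) from the column sums and H(X,Y) from the 8 cells in the same way gives H(Y) = 1.8727 bits and H(X,Y) = 2.4888 bits, so
I(X;Y) = 0.8631 + 1.8727 - 2.4888 = 0.2470 bits ✓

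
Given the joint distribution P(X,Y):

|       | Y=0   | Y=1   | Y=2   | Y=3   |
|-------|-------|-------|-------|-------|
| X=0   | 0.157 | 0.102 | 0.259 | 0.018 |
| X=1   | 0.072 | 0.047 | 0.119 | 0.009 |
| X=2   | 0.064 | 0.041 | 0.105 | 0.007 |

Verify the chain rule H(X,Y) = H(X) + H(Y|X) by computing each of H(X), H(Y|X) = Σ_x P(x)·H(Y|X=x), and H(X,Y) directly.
H(X) = 1.4589 bits, H(Y|X) = 1.6471 bits, H(X,Y) = 3.1059 bits

Marginal of X (row sums):
  P(X=0) = 0.157 + 0.102 + 0.259 + 0.018 = 0.536
  P(X=1) = 0.072 + 0.047 + 0.119 + 0.009 = 0.247
  P(X=2) = 0.064 + 0.041 + 0.105 + 0.007 = 0.217
H(X) = -[0.536·log₂(0.536) + 0.247·log₂(0.247) + 0.217·log₂(0.217)]
  = 0.48224 + 0.49830 + 0.47832 = 1.4589 bits

H(Y|X) = Σ_x P(x)·H(Y|X=x):
  X=0: P(X=0) = 0.536, P(Y|X=0) = (157/536, 51/268, 259/536, 9/268) → H(Y|X=0) = 1.64584
  X=1: P(X=1) = 0.247, P(Y|X=1) = (72/247, 47/247, 119/247, 9/247) → H(Y|X=1) = 1.65560
  X=2: P(X=2) = 0.217, P(Y|X=2) = (64/217, 41/217, 15/31, 1/31) → H(Y|X=2) = 1.64032
H(Y|X) = 0.536·1.64584 + 0.247·1.65560 + 0.217·1.64032 = 1.6471 bits

H(X,Y) = -Σ_{x,y} P(x,y) log₂ P(x,y). Per-cell terms -P(x,y)·log₂P(x,y):
  X=0: 0.41937, 0.33592, 0.50478, 0.10433
  X=1: 0.27330, 0.20733, 0.36545, 0.06116
  X=2: 0.25381, 0.18894, 0.34141, 0.05011
Sum of the 12 terms: H(X,Y) = 3.1059 bits

Chain rule check:
  H(X) + H(Y|X) = 1.4589 + 1.6471 = 3.1060 bits
  H(X,Y) = 3.1059 bits
✓ Chain rule verified (Δ = 0.0001 is 4-dp rounding noise: each of the three values was rounded independently).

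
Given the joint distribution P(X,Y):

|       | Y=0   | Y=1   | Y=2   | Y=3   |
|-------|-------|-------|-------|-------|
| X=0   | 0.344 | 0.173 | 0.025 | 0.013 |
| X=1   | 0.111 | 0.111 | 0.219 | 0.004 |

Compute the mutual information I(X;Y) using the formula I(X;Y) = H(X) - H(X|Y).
0.2227 bits

I(X;Y) = H(X) - H(X|Y)

Marginal of X (row sums):
  P(X=0) = 0.344 + 0.173 + 0.025 + 0.013 = 0.555
  P(X=1) = 0.111 + 0.111 + 0.219 + 0.004 = 0.445
H(X) = -[0.555·log₂(0.555) + 0.445·log₂(0.445)]
  = 0.47144 + 0.51981 = 0.99125 bits

Marginal of Y (column sums):
  P(Y=0) = 0.344 + 0.111 = 0.455
  P(Y=1) = 0.173 + 0.111 = 0.284
  P(Y=2) = 0.025 + 0.219 = 0.244
  P(Y=3) = 0.013 + 0.004 = 0.017
H(X|Y) = Σ_y P(y)·H(X|Y=y):
  Y=0: P(Y=0) = 0.455, P(X|Y=0) = (344/455, 111/455) → H(X|Y=0) = 0.80156
  Y=1: P(Y=1) = 0.284, P(X|Y=1) = (173/284, 111/284) → H(X|Y=1) = 0.96534
  Y=2: P(Y=2) = 0.244, P(X|Y=2) = (25/244, 219/244) → H(X|Y=2) = 0.47674
  Y=3: P(Y=3) = 0.017, P(X|Y=3) = (13/17, 4/17) → H(X|Y=3) = 0.78713
H(X|Y) = 0.455·0.80156 + 0.284·0.96534 + 0.244·0.47674 + 0.017·0.78713 = 0.76857 bits

I(X;Y) = H(X) - H(X|Y) = 0.99125 - 0.76857 = 0.2227 bits

Cross-check via I(X;Y) = H(X) + H(Y) - H(X,Y): computing H(Y) from the column sums and H(X,Y) from the 8 cells in the same way gives H(Y) = 1.62915 bits and H(X,Y) = 2.39772 bits, so
I(X;Y) = 0.99125 + 1.62915 - 2.39772 = 0.2227 bits ✓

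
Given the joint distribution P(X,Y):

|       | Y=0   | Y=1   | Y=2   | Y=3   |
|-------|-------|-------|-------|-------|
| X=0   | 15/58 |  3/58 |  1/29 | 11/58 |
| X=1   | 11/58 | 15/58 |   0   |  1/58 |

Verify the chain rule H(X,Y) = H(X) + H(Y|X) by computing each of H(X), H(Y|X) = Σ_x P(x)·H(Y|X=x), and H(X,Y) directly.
H(X) = 0.9966 bits, H(Y|X) = 1.4119 bits, H(X,Y) = 2.4085 bits

Marginal of X (row sums):
  P(X=0) = 15/58 + 3/58 + 1/29 + 11/58 = 31/58
  P(X=1) = 11/58 + 15/58 + 0 + 1/58 = 27/58
H(X) = -[(31/58)·log₂(31/58) + (27/58)·log₂(27/58)]
  = 0.4831 + 0.5135 = 0.9966 bits

H(Y|X) = Σ_x P(x)·H(Y|X=x):
  X=0: P(X=0) = 31/58, P(Y|X=0) = (15/31, 3/31, 2/31, 11/31) → H(Y|X=0) = 1.6183
  X=1: P(X=1) = 27/58, P(Y|X=1) = (11/27, 5/9, 0, 1/27) → H(Y|X=1) = 1.1750
H(Y|X) = (31/58)·1.6183 + (27/58)·1.1750 = 1.4119 bits

H(X,Y) = -Σ_{x,y} P(x,y) log₂ P(x,y). Per-cell terms -P(x,y)·log₂P(x,y):
  X=0: 0.5046, 0.2210, 0.1675, 0.4549
  X=1: 0.4549, 0.5046, 0.0000, 0.1010
  (cells with P = 0 contribute 0)
Sum of the 8 terms: H(X,Y) = 2.4085 bits

Chain rule check:
  H(X) + H(Y|X) = 0.9966 + 1.4119 = 2.4085 bits
  H(X,Y) = 2.4085 bits
✓ Chain rule verified.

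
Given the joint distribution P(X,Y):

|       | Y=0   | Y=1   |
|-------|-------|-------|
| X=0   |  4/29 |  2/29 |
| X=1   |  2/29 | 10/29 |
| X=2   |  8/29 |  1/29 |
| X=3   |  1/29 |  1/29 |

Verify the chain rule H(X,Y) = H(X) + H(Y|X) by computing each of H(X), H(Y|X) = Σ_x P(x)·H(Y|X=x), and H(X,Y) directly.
H(X) = 1.7870 bits, H(Y|X) = 0.6841 bits, H(X,Y) = 2.4711 bits

Marginal of X (row sums):
  P(X=0) = 4/29 + 2/29 = 6/29
  P(X=1) = 2/29 + 10/29 = 12/29
  P(X=2) = 8/29 + 1/29 = 9/29
  P(X=3) = 1/29 + 1/29 = 2/29
H(X) = -[(6/29)·log₂(6/29) + (12/29)·log₂(12/29) + (9/29)·log₂(9/29) + (2/29)·log₂(2/29)]
  = 0.47028 + 0.52677 + 0.52388 + 0.26607 = 1.7870 bits

H(Y|X) = Σ_x P(x)·H(Y|X=x):
  X=0: P(X=0) = 6/29, P(Y|X=0) = (2/3, 1/3) → H(Y|X=0) = 0.91830
  X=1: P(X=1) = 12/29, P(Y|X=1) = (1/6, 5/6) → H(Y|X=1) = 0.65002
  X=2: P(X=2) = 9/29, P(Y|X=2) = (8/9, 1/9) → H(Y|X=2) = 0.50326
  X=3: P(X=3) = 2/29, P(Y|X=3) = (1/2, 1/2) → H(Y|X=3) = 1.00000
H(Y|X) = (6/29)·0.91830 + (12/29)·0.65002 + (9/29)·0.50326 + (2/29)·1.00000 = 0.6841 bits

H(X,Y) = -Σ_{x,y} P(x,y) log₂ P(x,y). Per-cell terms -P(x,y)·log₂P(x,y):
  X=0: 0.39420, 0.26607
  X=1: 0.26607, 0.52967
  X=2: 0.51255, 0.16752
  X=3: 0.16752, 0.16752
Sum of the 8 terms: H(X,Y) = 2.4711 bits

Chain rule check:
  H(X) + H(Y|X) = 1.7870 + 0.6841 = 2.4711 bits
  H(X,Y) = 2.4711 bits
✓ Chain rule verified.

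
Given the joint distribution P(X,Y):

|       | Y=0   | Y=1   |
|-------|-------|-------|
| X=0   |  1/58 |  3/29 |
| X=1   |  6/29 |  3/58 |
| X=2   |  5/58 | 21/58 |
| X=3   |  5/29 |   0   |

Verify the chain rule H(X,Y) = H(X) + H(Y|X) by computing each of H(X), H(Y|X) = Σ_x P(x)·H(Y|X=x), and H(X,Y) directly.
H(X) = 1.8289 bits, H(Y|X) = 0.5747 bits, H(X,Y) = 2.4036 bits

Marginal of X (row sums):
  P(X=0) = 1/58 + 3/29 = 7/58
  P(X=1) = 6/29 + 3/58 = 15/58
  P(X=2) = 5/58 + 21/58 = 13/29
  P(X=3) = 5/29 + 0 = 5/29
H(X) = -[(7/58)·log₂(7/58) + (15/58)·log₂(15/58) + (13/29)·log₂(13/29) + (5/29)·log₂(5/29)]
  = 0.36818 + 0.50459 + 0.51890 + 0.43725 = 1.8289 bits

H(Y|X) = Σ_x P(x)·H(Y|X=x):
  X=0: P(X=0) = 7/58, P(Y|X=0) = (1/7, 6/7) → H(Y|X=0) = 0.59167
  X=1: P(X=1) = 15/58, P(Y|X=1) = (4/5, 1/5) → H(Y|X=1) = 0.72193
  X=2: P(X=2) = 13/29, P(Y|X=2) = (5/26, 21/26) → H(Y|X=2) = 0.70627
  X=3: P(X=3) = 5/29, P(Y|X=3) = (1, 0) → H(Y|X=3) = 0.00000
H(Y|X) = (7/58)·0.59167 + (15/58)·0.72193 + (13/29)·0.70627 + (5/29)·0.00000 = 0.5747 bits

H(X,Y) = -Σ_{x,y} P(x,y) log₂ P(x,y). Per-cell terms -P(x,y)·log₂P(x,y):
  X=0: 0.10100, 0.33859
  X=1: 0.47028, 0.22102
  X=2: 0.30483, 0.53067
  X=3: 0.43725, 0.00000
  (cells with P = 0 contribute 0)
Sum of the 8 terms: H(X,Y) = 2.4036 bits

Chain rule check:
  H(X) + H(Y|X) = 1.8289 + 0.5747 = 2.4036 bits
  H(X,Y) = 2.4036 bits
✓ Chain rule verified.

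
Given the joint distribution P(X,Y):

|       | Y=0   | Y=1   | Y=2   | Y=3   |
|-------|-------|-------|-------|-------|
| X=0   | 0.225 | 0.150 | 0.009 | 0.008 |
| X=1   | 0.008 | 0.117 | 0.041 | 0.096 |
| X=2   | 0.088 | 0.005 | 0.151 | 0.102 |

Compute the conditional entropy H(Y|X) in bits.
1.4719 bits

H(Y|X) = H(X,Y) - H(X)

H(X,Y) = -Σ_{x,y} P(x,y) log₂ P(x,y). Per-cell terms -P(x,y)·log₂P(x,y):
  X=0: 0.484201, 0.410545, 0.061163, 0.055726
  X=1: 0.055726, 0.362164, 0.188938, 0.324559
  X=2: 0.308559, 0.038219, 0.411834, 0.335923
Sum of the 12 terms: H(X,Y) = 3.03756 bits

Marginal of X (row sums):
  P(X=0) = 0.225 + 0.150 + 0.009 + 0.008 = 0.392
  P(X=1) = 0.008 + 0.117 + 0.041 + 0.096 = 0.262
  P(X=2) = 0.088 + 0.005 + 0.151 + 0.102 = 0.346
H(X) = -[0.392·log₂(0.392) + 0.262·log₂(0.262) + 0.346·log₂(0.346)]
  = 0.529621 + 0.506279 + 0.529780 = 1.56568 bits

H(Y|X) = H(X,Y) - H(X) = 3.03756 - 1.56568 = 1.4719 bits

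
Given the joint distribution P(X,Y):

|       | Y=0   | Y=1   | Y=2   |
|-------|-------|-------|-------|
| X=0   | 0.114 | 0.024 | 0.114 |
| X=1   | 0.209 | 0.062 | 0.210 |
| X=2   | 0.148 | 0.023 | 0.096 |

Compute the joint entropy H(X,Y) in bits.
2.8947 bits

H(X,Y) = -Σ_{x,y} P(x,y) log₂ P(x,y). Per-cell terms -P(x,y)·log₂P(x,y):
  X=0: 0.35715, 0.12914, 0.35715
  X=1: 0.47201, 0.24872, 0.47282
  X=2: 0.40794, 0.12517, 0.32456
Sum of the 9 terms: H(X,Y) = 2.8947 bits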